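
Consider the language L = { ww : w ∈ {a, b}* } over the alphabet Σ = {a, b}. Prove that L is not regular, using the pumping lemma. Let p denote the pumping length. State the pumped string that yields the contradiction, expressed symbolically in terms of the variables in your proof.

Toward a contradiction, assume L is regular with pumping length p.
Take w = a^p b^p a^p b^p = uu where u = a^pb^p; then w ∈ L and |w| = 4p ≥ p.
By the pumping lemma, w = xyz with |xy| ≤ p and |y| ≥ 1.
The first p characters of w are a's, so xy (and hence y) consists only of a's. Write y = a^k, 1 ≤ k ≤ p.
Pump with i = 2: xy^2z = a^{p+k} b^p a^p b^p, of length 4p+k. Suppose this equals vv. The string starts with a and ends with b, so v does too; thus the boundary between the two copies of v is a b→a transition. There is exactly one such transition, at position 2p+k, so |v| = 2p+k and |vv| = 4p+2k ≠ 4p+k since k ≥ 1. So xy^2z ∉ L.
Contradiction. Therefore L is not regular.

a^{p+k} b^p a^p b^p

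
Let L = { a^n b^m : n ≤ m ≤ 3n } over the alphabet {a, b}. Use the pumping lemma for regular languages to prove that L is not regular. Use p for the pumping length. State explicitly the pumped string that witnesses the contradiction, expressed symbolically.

a^{p+k} b^p

Toward a contradiction, assume L is regular with pumping length p.
Take w = a^p b^p ∈ L (since p ≤ p ≤ 3p), with |w| = 2p ≥ p.
By the pumping lemma, w = xyz with |xy| ≤ p and |y| ≥ 1.
Since the first p symbols of w are all a's and |xy| ≤ p, y lies entirely in the leading a-block: y = a^k for some k with 1 ≤ k ≤ p.
Pump with i = 2: xy^2z = a^{p+k} b^p. Now n = p+k > p = m, so the condition n ≤ m fails. Thus xy^2z ∉ L.
This is a contradiction; hence L is not regular.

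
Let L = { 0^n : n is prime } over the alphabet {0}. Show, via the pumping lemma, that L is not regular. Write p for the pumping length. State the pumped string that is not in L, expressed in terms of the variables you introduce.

Suppose for contradiction that L is regular, and let p be the pumping length.
Let q be a prime with q ≥ p+2 (infinitely many primes exist), and take w = 0^q ∈ L with |w| = q ≥ p.
The pumping lemma gives a decomposition w = xyz where |xy| ≤ p and |y| > 0.
Then y = 0^k for some k with 1 ≤ k ≤ p.
Since 1 ≤ k ≤ p, |xz| = q-k. Pump with i = q+1: |xy^{q+1}z| = (q-k)+(q+1)k = q+qk = q(1+k), which is composite (both factors ≥ 2). So xy^{q+1}z = 0^{q(1+k)} ∉ L.
This is a contradiction; hence L is not regular.

0^{q(1+k)}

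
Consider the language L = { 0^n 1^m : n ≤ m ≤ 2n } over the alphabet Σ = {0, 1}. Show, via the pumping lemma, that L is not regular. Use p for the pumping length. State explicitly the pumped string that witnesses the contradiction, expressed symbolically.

Assume L is regular. Let p be the pumping length given by the pumping lemma.
Take w = 0^p 1^p ∈ L (since p ≤ p ≤ 2p), with |w| = 2p ≥ p.
The pumping lemma gives a decomposition w = xyz where |xy| ≤ p and |y| ≥ 1.
Because |xy| ≤ p and w begins with p copies of 0, we have y = 0^k with 1 ≤ k ≤ p.
Pump with i = 2: xy^2z = 0^{p+k} 1^p. Now n = p+k > p = m, so the condition n ≤ m fails. Thus xy^2z ∉ L.
This contradicts the pumping lemma, so L is not regular.

0^{p+k} 1^p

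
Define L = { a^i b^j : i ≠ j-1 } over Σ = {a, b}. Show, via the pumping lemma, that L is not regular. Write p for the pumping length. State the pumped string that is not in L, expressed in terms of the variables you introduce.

Assume L is regular; let p be its pumping constant.
Choose w = a^p b^{p+p!+1}. Since p ≠ (p+p!+1)-1 = p+p!, w ∈ L; and |w| ≥ p.
Write w = xyz as guaranteed by the lemma, with |xy| ≤ p and |y| > 0.
Since the first p symbols of w are all a's and |xy| ≤ p, y lies entirely in the leading a-block: y = a^k for some k with 1 ≤ k ≤ p.
Since 1 ≤ k ≤ p, k divides p!; set t = 1 + p!/k. Then xy^t z has p + (p!/k)·k = p + p! copies of a. Now the a-count is p+p! and (b-count)-1 = (p+p!+1)-1 = p+p!, so i ≠ j-1 fails. So xy^t z = a^{p+p!} b^{p+p!+1} ∉ L.
This is a contradiction; hence L is not regular.

a^{p+p!} b^{p+p!+1}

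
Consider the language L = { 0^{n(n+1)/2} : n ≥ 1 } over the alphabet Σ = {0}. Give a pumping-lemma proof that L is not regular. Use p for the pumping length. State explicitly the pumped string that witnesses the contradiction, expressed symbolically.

0^{p(p+1)/2+k}

Suppose for contradiction that L is regular, and let p be the pumping length.
Take w = 0^{p(p+1)/2} ∈ L with |w| = p(p+1)/2 ≥ p.
Write w = xyz as guaranteed by the lemma, with |xy| ≤ p and |y| > 0.
Then y = 0^k for some k with 1 ≤ k ≤ p.
Pump with i = 2: xy^2z = 0^{p(p+1)/2+k}. Since 1 ≤ k ≤ p, p(p+1)/2 < p(p+1)/2+k ≤ p(p+1)/2+p < (p+1)(p+2)/2, so p(p+1)/2+k is strictly between consecutive triangular numbers. So xy^2z ∉ L.
This contradicts the pumping lemma, so L is not regular.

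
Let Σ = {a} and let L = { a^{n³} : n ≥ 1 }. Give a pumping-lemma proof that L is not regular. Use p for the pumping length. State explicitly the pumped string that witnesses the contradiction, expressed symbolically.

a^{p³+k}

Toward a contradiction, assume L is regular with pumping length p.
Take w = a^{p³} ∈ L with |w| = p³ ≥ p.
The pumping lemma gives a decomposition w = xyz where |xy| ≤ p and |y| > 0.
Then y = a^k for some k with 1 ≤ k ≤ p.
Pump with i = 2: xy^2z = a^{p³+k}. Since 1 ≤ k ≤ p, p³ < p³+k ≤ p³+p < p³+3p²+3p+1 = (p+1)³, so p³+k is not a perfect cube. So xy^2z ∉ L.
This is a contradiction; hence L is not regular.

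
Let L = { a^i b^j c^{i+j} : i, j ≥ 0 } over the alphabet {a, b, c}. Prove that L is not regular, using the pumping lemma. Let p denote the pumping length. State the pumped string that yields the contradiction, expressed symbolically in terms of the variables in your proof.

Assume L is regular; let p be its pumping constant.
Take w = a^p b^p c^{2p} ∈ L (with i=j=p, i+j=2p), |w| = 4p ≥ p.
The pumping lemma gives a decomposition w = xyz where |xy| ≤ p and y is nonempty.
Since the first p symbols of w are all a's and |xy| ≤ p, y lies entirely in the leading a-block: y = a^k for some k with 1 ≤ k ≤ p.
Consider xy^2z = a^{p+k} b^p c^{2p}. Now the a- and b-counts sum to 2p+k, but the c-count is 2p ≠ 2p+k. So xy^2z ∉ L.
Contradiction. Therefore L is not regular.

a^{p+k} b^p c^{2p}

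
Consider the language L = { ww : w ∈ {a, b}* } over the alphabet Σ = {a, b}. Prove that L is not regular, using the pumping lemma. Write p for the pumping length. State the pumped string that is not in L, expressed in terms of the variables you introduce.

Assume L is regular. Let p be the pumping length given by the pumping lemma.
Take w = a^p b^p a^p b^p = uu where u = a^pb^p; then w ∈ L and |w| = 4p ≥ p.
The pumping lemma gives a decomposition w = xyz where |xy| ≤ p and |y| > 0.
Because |xy| ≤ p and w begins with p copies of a, we have y = a^k with 1 ≤ k ≤ p.
Pump with i = 2: xy^2z = a^{p+k} b^p a^p b^p, of length 4p+k. Suppose this equals vv. The string starts with a and ends with b, so v does too; thus the boundary between the two copies of v is a b→a transition. There is exactly one such transition, at position 2p+k, so |v| = 2p+k and |vv| = 4p+2k ≠ 4p+k since k ≥ 1. So xy^2z ∉ L.
This is a contradiction; hence L is not regular.

a^{p+k} b^p a^p b^p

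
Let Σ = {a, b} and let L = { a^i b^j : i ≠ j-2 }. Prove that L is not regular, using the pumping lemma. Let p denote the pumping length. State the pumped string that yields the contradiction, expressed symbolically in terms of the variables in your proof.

a^{p+p!} b^{p+p!+2}

Assume L is regular; let p be its pumping constant.
Choose w = a^p b^{p+p!+2}. Since p ≠ (p+p!+2)-2 = p+p!, w ∈ L; and |w| ≥ p.
Write w = xyz as guaranteed by the lemma, with |xy| ≤ p and |y| > 0.
Since the first p symbols of w are all a's and |xy| ≤ p, y lies entirely in the leading a-block: y = a^k for some k with 1 ≤ k ≤ p.
Since 1 ≤ k ≤ p, k divides p!; set t = 1 + p!/k. Then xy^t z has p + (p!/k)·k = p + p! copies of a. Now the a-count is p+p! and (b-count)-2 = (p+p!+2)-2 = p+p!, so i ≠ j-2 fails. So xy^t z = a^{p+p!} b^{p+p!+2} ∉ L.
Contradiction. Therefore L is not regular.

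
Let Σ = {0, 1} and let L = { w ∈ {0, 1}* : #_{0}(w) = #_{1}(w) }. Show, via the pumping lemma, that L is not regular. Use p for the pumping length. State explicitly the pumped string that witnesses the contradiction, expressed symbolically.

0^{p+k} 1^p

Assume L is regular. Let p be the pumping length given by the pumping lemma.
Choose w = 0^p 1^p ∈ L with |w| = 2p ≥ p.
Write w = xyz as guaranteed by the lemma, with |xy| ≤ p and y is nonempty.
The first p characters of w are 0's, so xy (and hence y) consists only of 0's. Write y = 0^k, 1 ≤ k ≤ p.
Pump with i = 2: xy^2z = 0^{p+k} 1^p has p+k occurrences of 0 but only p of 1. Since k ≥ 1 the counts differ, so xy^2z ∉ L.
Contradiction. Therefore L is not regular.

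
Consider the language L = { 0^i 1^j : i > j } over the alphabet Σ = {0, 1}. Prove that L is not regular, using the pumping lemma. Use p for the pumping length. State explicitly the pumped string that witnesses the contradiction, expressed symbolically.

0^{p+1-k} 1^p

Toward a contradiction, assume L is regular with pumping length p.
Choose w = 0^{p+1} 1^p ∈ L, with |w| = 2p+1 ≥ p.
Write w = xyz as guaranteed by the lemma, with |xy| ≤ p and |y| ≥ 1.
Since the first p symbols of w are all 0's and |xy| ≤ p, y lies entirely in the leading 0-block: y = 0^k for some k with 1 ≤ k ≤ p.
Consider xy^0z = xz = 0^{p+1-k} 1^p. Since k ≥ 1, the 0-count p+1-k is at most p, so i > j fails; thus xz ∉ L.
Contradiction. Therefore L is not regular.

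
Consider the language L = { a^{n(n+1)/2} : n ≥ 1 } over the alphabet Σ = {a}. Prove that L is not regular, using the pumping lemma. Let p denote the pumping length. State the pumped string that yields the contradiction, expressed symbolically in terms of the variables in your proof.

a^{p(p+1)/2+k}

Toward a contradiction, assume L is regular with pumping length p.
Take w = a^{p(p+1)/2} ∈ L with |w| = p(p+1)/2 ≥ p.
Write w = xyz as guaranteed by the lemma, with |xy| ≤ p and |y| > 0.
Then y = a^k for some k with 1 ≤ k ≤ p.
Pump with i = 2: xy^2z = a^{p(p+1)/2+k}. Since 1 ≤ k ≤ p, p(p+1)/2 < p(p+1)/2+k ≤ p(p+1)/2+p < (p+1)(p+2)/2, so p(p+1)/2+k is strictly between consecutive triangular numbers. So xy^2z ∉ L.
Contradiction. Therefore L is not regular.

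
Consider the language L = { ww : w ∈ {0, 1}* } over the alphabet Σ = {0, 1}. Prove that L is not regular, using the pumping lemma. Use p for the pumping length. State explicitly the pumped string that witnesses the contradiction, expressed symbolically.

0^{p+k} 1^p 0^p 1^p

Assume L is regular; let p be its pumping constant.
Take w = 0^p 1^p 0^p 1^p = uu where u = 0^p1^p; then w ∈ L and |w| = 4p ≥ p.
Write w = xyz as guaranteed by the lemma, with |xy| ≤ p and |y| ≥ 1.
Since the first p symbols of w are all 0's and |xy| ≤ p, y lies entirely in the leading 0-block: y = 0^k for some k with 1 ≤ k ≤ p.
Pump with i = 2: xy^2z = 0^{p+k} 1^p 0^p 1^p, of length 4p+k. Suppose this equals vv. The string starts with 0 and ends with 1, so v does too; thus the boundary between the two copies of v is a 1→0 transition. There is exactly one such transition, at position 2p+k, so |v| = 2p+k and |vv| = 4p+2k ≠ 4p+k since k ≥ 1. So xy^2z ∉ L.
Contradiction. Therefore L is not regular.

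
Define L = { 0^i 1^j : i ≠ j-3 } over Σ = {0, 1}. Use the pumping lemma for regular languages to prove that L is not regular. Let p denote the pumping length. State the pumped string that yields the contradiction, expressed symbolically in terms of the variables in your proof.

Assume L is regular. Let p be the pumping length given by the pumping lemma.
Choose w = 0^p 1^{p+p!+3}. Since p ≠ (p+p!+3)-3 = p+p!, w ∈ L; and |w| ≥ p.
The pumping lemma gives a decomposition w = xyz where |xy| ≤ p and y is nonempty.
Since the first p symbols of w are all 0's and |xy| ≤ p, y lies entirely in the leading 0-block: y = 0^k for some k with 1 ≤ k ≤ p.
Since 1 ≤ k ≤ p, k divides p!; set t = 1 + p!/k. Then xy^t z has p + (p!/k)·k = p + p! copies of 0. Now the 0-count is p+p! and (1-count)-3 = (p+p!+3)-3 = p+p!, so i ≠ j-3 fails. So xy^t z = 0^{p+p!} 1^{p+p!+3} ∉ L.
This is a contradiction; hence L is not regular.

0^{p+p!} 1^{p+p!+3}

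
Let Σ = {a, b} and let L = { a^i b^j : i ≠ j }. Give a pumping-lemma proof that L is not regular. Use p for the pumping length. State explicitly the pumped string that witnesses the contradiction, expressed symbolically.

Toward a contradiction, assume L is regular with pumping length p.
Choose w = a^p b^{p+p!}. Since p ≠ p+p!, w ∈ L; and |w| ≥ p.
The pumping lemma gives a decomposition w = xyz where |xy| ≤ p and |y| ≥ 1.
Because |xy| ≤ p and w begins with p copies of a, we have y = a^k with 1 ≤ k ≤ p.
Since 1 ≤ k ≤ p, k divides p!; set t = 1 + p!/k. Then xy^t z has p + (p!/k)·k = p + p! copies of a. Now the a-count equals the b-count, so i ≠ j fails. So xy^t z = a^{p+p!} b^{p+p!} ∉ L.
This contradicts the pumping lemma, so L is not regular.

a^{p+p!} b^{p+p!}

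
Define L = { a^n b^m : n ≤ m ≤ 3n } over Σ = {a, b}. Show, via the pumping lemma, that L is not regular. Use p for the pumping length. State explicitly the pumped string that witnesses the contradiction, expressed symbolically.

Toward a contradiction, assume L is regular with pumping length p.
Take w = a^p b^p ∈ L (since p ≤ p ≤ 3p), with |w| = 2p ≥ p.
The pumping lemma gives a decomposition w = xyz where |xy| ≤ p and |y| > 0.
Because |xy| ≤ p and w begins with p copies of a, we have y = a^k with 1 ≤ k ≤ p.
Pump with i = 2: xy^2z = a^{p+k} b^p. Now n = p+k > p = m, so the condition n ≤ m fails. Thus xy^2z ∉ L.
This contradicts the pumping lemma, so L is not regular.

a^{p+k} b^p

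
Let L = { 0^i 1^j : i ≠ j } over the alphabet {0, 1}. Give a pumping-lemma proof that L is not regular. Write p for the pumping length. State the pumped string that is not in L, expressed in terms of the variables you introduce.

Assume L is regular. Let p be the pumping length given by the pumping lemma.
Choose w = 0^p 1^{p+p!}. Since p ≠ p+p!, w ∈ L; and |w| ≥ p.
Write w = xyz as guaranteed by the lemma, with |xy| ≤ p and |y| ≥ 1.
Since the first p symbols of w are all 0's and |xy| ≤ p, y lies entirely in the leading 0-block: y = 0^k for some k with 1 ≤ k ≤ p.
Since 1 ≤ k ≤ p, k divides p!; set t = 1 + p!/k. Then xy^t z has p + (p!/k)·k = p + p! copies of 0. Now the 0-count equals the 1-count, so i ≠ j fails. So xy^t z = 0^{p+p!} 1^{p+p!} ∉ L.
This is a contradiction; hence L is not regular.

0^{p+p!} 1^{p+p!}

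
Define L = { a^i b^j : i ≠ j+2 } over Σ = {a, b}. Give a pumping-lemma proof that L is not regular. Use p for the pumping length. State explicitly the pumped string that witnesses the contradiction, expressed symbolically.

a^{p+p!} b^{p+p!-2}

Assume L is regular. Let p be the pumping length given by the pumping lemma.
Choose w = a^p b^{p+p!-2}. Since p ≠ (p+p!-2)+2 = p+p!, w ∈ L; and |w| ≥ p.
Write w = xyz as guaranteed by the lemma, with |xy| ≤ p and |y| > 0.
Because |xy| ≤ p and w begins with p copies of a, we have y = a^k with 1 ≤ k ≤ p.
Since 1 ≤ k ≤ p, k divides p!; set t = 1 + p!/k. Then xy^t z has p + (p!/k)·k = p + p! copies of a. Now the a-count is p+p! and (b-count)+2 = (p+p!-2)+2 = p+p!, so i ≠ j+2 fails. So xy^t z = a^{p+p!} b^{p+p!-2} ∉ L.
Contradiction. Therefore L is not regular.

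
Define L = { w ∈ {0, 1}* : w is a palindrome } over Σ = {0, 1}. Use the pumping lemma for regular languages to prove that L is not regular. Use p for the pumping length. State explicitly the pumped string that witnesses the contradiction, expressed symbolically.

0^{p+k} 1 0^p

Assume L is regular; let p be its pumping constant.
Take w = 0^p 1 0^p, a palindrome of length 2p+1 ≥ p.
Write w = xyz as guaranteed by the lemma, with |xy| ≤ p and |y| ≥ 1.
The first p characters of w are 0's, so xy (and hence y) consists only of 0's. Write y = 0^k, 1 ≤ k ≤ p.
Pump with i = 2: xy^2z = 0^{p+k} 1 0^p. Its reverse is 0^p 1 0^{p+k}, which differs from xy^2z since k ≥ 1. So xy^2z is not a palindrome and xy^2z ∉ L.
Contradiction. Therefore L is not regular.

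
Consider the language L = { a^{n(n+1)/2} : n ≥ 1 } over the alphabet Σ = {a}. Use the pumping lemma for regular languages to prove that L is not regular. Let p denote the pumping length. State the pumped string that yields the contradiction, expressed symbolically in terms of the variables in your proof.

Toward a contradiction, assume L is regular with pumping length p.
Take w = a^{p(p+1)/2} ∈ L with |w| = p(p+1)/2 ≥ p.
The pumping lemma gives a decomposition w = xyz where |xy| ≤ p and |y| > 0.
Then y = a^k for some k with 1 ≤ k ≤ p.
Pump with i = 2: xy^2z = a^{p(p+1)/2+k}. Since 1 ≤ k ≤ p, p(p+1)/2 < p(p+1)/2+k ≤ p(p+1)/2+p < (p+1)(p+2)/2, so p(p+1)/2+k is strictly between consecutive triangular numbers. So xy^2z ∉ L.
This contradicts the pumping lemma, so L is not regular.

a^{p(p+1)/2+k}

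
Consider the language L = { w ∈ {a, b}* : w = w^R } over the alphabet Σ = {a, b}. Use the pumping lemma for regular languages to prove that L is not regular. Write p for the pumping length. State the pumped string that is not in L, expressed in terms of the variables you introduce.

Suppose for contradiction that L is regular, and let p be the pumping length.
Take w = a^p b a^p, a palindrome of length 2p+1 ≥ p.
The pumping lemma gives a decomposition w = xyz where |xy| ≤ p and |y| ≥ 1.
Because |xy| ≤ p and w begins with p copies of a, we have y = a^k with 1 ≤ k ≤ p.
Pump with i = 2: xy^2z = a^{p+k} b a^p. Its reverse is a^p b a^{p+k}, which differs from xy^2z since k ≥ 1. So xy^2z is not a palindrome and xy^2z ∉ L.
Contradiction. Therefore L is not regular.

a^{p+k} b a^p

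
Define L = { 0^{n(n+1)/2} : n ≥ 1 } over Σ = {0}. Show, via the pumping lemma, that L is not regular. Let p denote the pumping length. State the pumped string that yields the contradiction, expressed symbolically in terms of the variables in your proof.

Suppose for contradiction that L is regular, and let p be the pumping length.
Take w = 0^{p(p+1)/2} ∈ L with |w| = p(p+1)/2 ≥ p.
By the pumping lemma, w = xyz with |xy| ≤ p and |y| > 0.
Then y = 0^k for some k with 1 ≤ k ≤ p.
Pump with i = 2: xy^2z = 0^{p(p+1)/2+k}. Since 1 ≤ k ≤ p, p(p+1)/2 < p(p+1)/2+k ≤ p(p+1)/2+p < (p+1)(p+2)/2, so p(p+1)/2+k is strictly between consecutive triangular numbers. So xy^2z ∉ L.
This contradicts the pumping lemma, so L is not regular.

0^{p(p+1)/2+k}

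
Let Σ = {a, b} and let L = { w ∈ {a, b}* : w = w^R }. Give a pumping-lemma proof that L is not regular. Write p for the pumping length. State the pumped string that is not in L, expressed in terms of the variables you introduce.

a^{p+k} b a^p

Assume L is regular; let p be its pumping constant.
Take w = a^p b a^p, a palindrome of length 2p+1 ≥ p.
By the pumping lemma, w = xyz with |xy| ≤ p and |y| ≥ 1.
The first p characters of w are a's, so xy (and hence y) consists only of a's. Write y = a^k, 1 ≤ k ≤ p.
Pump with i = 2: xy^2z = a^{p+k} b a^p. Its reverse is a^p b a^{p+k}, which differs from xy^2z since k ≥ 1. So xy^2z is not a palindrome and xy^2z ∉ L.
Contradiction. Therefore L is not regular.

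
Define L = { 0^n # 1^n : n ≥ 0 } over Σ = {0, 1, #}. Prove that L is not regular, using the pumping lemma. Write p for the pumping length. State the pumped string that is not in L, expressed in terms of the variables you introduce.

0^{p+k} # 1^p

Assume L is regular; let p be its pumping constant.
Take w = 0^p # 1^p ∈ L with |w| = 2p+1 ≥ p.
Write w = xyz as guaranteed by the lemma, with |xy| ≤ p and y is nonempty.
Because |xy| ≤ p and w begins with p copies of 0, we have y = 0^k with 1 ≤ k ≤ p.
Pump with i = 2: xy^2z = 0^{p+k} # 1^p, which would require p+k = p. But k ≥ 1, so xy^2z ∉ L.
This contradicts the pumping lemma, so L is not regular.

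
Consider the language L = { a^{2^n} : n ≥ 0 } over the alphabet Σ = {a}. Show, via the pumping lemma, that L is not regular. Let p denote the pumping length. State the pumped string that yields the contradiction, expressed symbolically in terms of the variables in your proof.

Assume L is regular. Let p be the pumping length given by the pumping lemma.
Take w = a^{2^p} ∈ L with |w| = 2^p ≥ p.
The pumping lemma gives a decomposition w = xyz where |xy| ≤ p and y is nonempty.
Then y = a^k for some k with 1 ≤ k ≤ p.
Pump with i = 2: xy^2z = a^{2^p+k}. Since 1 ≤ k ≤ p < 2^p, we have 2^p < 2^p+k < 2^{p+1}, so 2^p+k is not a power of 2. So xy^2z ∉ L.
This is a contradiction; hence L is not regular.

a^{2^p+k}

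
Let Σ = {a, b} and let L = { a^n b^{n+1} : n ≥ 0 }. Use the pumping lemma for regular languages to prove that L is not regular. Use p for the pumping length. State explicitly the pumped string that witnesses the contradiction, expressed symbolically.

Assume L is regular. Let p be the pumping length given by the pumping lemma.
Let w = a^p b^{p+1} ∈ L; note |w| = 2p+1 ≥ p.
The pumping lemma gives a decomposition w = xyz where |xy| ≤ p and y is nonempty.
The first p characters of w are a's, so xy (and hence y) consists only of a's. Write y = a^k, 1 ≤ k ≤ p.
Pump with i = 2: xy^2z = a^{p+k} b^{p+1}. For this to lie in L we would need p+1 = (p+k)+1, which forces k = 0. But k ≥ 1, so xy^2z ∉ L.
Contradiction. Therefore L is not regular.

a^{p+k} b^{p+1}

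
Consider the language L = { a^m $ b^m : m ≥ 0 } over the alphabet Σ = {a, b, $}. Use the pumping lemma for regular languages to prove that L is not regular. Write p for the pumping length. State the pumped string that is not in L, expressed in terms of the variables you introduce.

Toward a contradiction, assume L is regular with pumping length p.
Take w = a^p $ b^p ∈ L with |w| = 2p+1 ≥ p.
The pumping lemma gives a decomposition w = xyz where |xy| ≤ p and |y| ≥ 1.
Since the first p symbols of w are all a's and |xy| ≤ p, y lies entirely in the leading a-block: y = a^k for some k with 1 ≤ k ≤ p.
Pump with i = 2: xy^2z = a^{p+k} $ b^p, which would require p+k = p. But k ≥ 1, so xy^2z ∉ L.
Contradiction. Therefore L is not regular.

a^{p+k} $ b^p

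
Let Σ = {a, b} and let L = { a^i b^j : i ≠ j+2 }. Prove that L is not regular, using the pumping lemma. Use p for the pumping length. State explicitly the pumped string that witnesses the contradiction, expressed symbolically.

Assume L is regular; let p be its pumping constant.
Choose w = a^p b^{p+p!-2}. Since p ≠ (p+p!-2)+2 = p+p!, w ∈ L; and |w| ≥ p.
By the pumping lemma, w = xyz with |xy| ≤ p and y is nonempty.
Because |xy| ≤ p and w begins with p copies of a, we have y = a^k with 1 ≤ k ≤ p.
Since 1 ≤ k ≤ p, k divides p!; set t = 1 + p!/k. Then xy^t z has p + (p!/k)·k = p + p! copies of a. Now the a-count is p+p! and (b-count)+2 = (p+p!-2)+2 = p+p!, so i ≠ j+2 fails. So xy^t z = a^{p+p!} b^{p+p!-2} ∉ L.
This is a contradiction; hence L is not regular.

a^{p+p!} b^{p+p!-2}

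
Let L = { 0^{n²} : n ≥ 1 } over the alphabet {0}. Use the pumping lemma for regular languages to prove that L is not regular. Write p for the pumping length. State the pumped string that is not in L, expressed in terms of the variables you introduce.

Toward a contradiction, assume L is regular with pumping length p.
Take w = 0^{p²} ∈ L with |w| = p² ≥ p.
The pumping lemma gives a decomposition w = xyz where |xy| ≤ p and |y| ≥ 1.
Then y = 0^k for some k with 1 ≤ k ≤ p.
Pump with i = 2: xy^2z = 0^{p²+k}. Since 1 ≤ k ≤ p, p² < p²+k ≤ p²+p < (p+1)², so p²+k lies strictly between consecutive squares and is not a perfect square. So xy^2z ∉ L.
Contradiction. Therefore L is not regular.

0^{p²+k}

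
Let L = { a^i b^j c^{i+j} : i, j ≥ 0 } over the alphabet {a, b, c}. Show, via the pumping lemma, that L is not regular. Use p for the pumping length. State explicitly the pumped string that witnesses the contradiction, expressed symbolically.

a^{p+k} b^p c^{2p}

Suppose for contradiction that L is regular, and let p be the pumping length.
Take w = a^p b^p c^{2p} ∈ L (with i=j=p, i+j=2p), |w| = 4p ≥ p.
Write w = xyz as guaranteed by the lemma, with |xy| ≤ p and y is nonempty.
Because |xy| ≤ p and w begins with p copies of a, we have y = a^k with 1 ≤ k ≤ p.
Consider xy^2z = a^{p+k} b^p c^{2p}. Now the a- and b-counts sum to 2p+k, but the c-count is 2p ≠ 2p+k. So xy^2z ∉ L.
This contradicts the pumping lemma, so L is not regular.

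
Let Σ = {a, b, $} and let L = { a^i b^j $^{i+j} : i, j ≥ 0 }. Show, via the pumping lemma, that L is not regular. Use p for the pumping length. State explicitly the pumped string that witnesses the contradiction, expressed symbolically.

a^{p+k} b^p $^{2p}

Assume L is regular; let p be its pumping constant.
Take w = a^p b^p $^{2p} ∈ L (with i=j=p, i+j=2p), |w| = 4p ≥ p.
By the pumping lemma, w = xyz with |xy| ≤ p and |y| > 0.
Because |xy| ≤ p and w begins with p copies of a, we have y = a^k with 1 ≤ k ≤ p.
Consider xy^2z = a^{p+k} b^p $^{2p}. Now the a- and b-counts sum to 2p+k, but the $-count is 2p ≠ 2p+k. So xy^2z ∉ L.
Contradiction. Therefore L is not regular.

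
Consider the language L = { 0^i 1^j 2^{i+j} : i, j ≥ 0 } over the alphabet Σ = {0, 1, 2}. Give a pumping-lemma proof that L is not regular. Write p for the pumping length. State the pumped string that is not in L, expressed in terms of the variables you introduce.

Assume L is regular; let p be its pumping constant.
Take w = 0^p 1^p 2^{2p} ∈ L (with i=j=p, i+j=2p), |w| = 4p ≥ p.
Write w = xyz as guaranteed by the lemma, with |xy| ≤ p and y is nonempty.
Since the first p symbols of w are all 0's and |xy| ≤ p, y lies entirely in the leading 0-block: y = 0^k for some k with 1 ≤ k ≤ p.
Consider xy^2z = 0^{p+k} 1^p 2^{2p}. Now the 0- and 1-counts sum to 2p+k, but the 2-count is 2p ≠ 2p+k. So xy^2z ∉ L.
This contradicts the pumping lemma, so L is not regular.

0^{p+k} 1^p 2^{2p}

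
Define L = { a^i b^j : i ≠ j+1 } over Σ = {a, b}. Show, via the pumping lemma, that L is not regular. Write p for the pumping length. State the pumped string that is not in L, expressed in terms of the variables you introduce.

Toward a contradiction, assume L is regular with pumping length p.
Choose w = a^p b^{p+p!-1}. Since p ≠ (p+p!-1)+1 = p+p!, w ∈ L; and |w| ≥ p.
The pumping lemma gives a decomposition w = xyz where |xy| ≤ p and |y| > 0.
Since the first p symbols of w are all a's and |xy| ≤ p, y lies entirely in the leading a-block: y = a^k for some k with 1 ≤ k ≤ p.
Since 1 ≤ k ≤ p, k divides p!; set t = 1 + p!/k. Then xy^t z has p + (p!/k)·k = p + p! copies of a. Now the a-count is p+p! and (b-count)+1 = (p+p!-1)+1 = p+p!, so i ≠ j+1 fails. So xy^t z = a^{p+p!} b^{p+p!-1} ∉ L.
This is a contradiction; hence L is not regular.

a^{p+p!} b^{p+p!-1}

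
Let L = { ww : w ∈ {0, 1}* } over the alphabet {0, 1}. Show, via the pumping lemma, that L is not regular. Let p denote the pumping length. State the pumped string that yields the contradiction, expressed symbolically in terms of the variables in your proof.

0^{p+k} 1^p 0^p 1^p

Toward a contradiction, assume L is regular with pumping length p.
Take w = 0^p 1^p 0^p 1^p = uu where u = 0^p1^p; then w ∈ L and |w| = 4p ≥ p.
The pumping lemma gives a decomposition w = xyz where |xy| ≤ p and |y| > 0.
The first p characters of w are 0's, so xy (and hence y) consists only of 0's. Write y = 0^k, 1 ≤ k ≤ p.
Pump with i = 2: xy^2z = 0^{p+k} 1^p 0^p 1^p, of length 4p+k. Suppose this equals vv. The string starts with 0 and ends with 1, so v does too; thus the boundary between the two copies of v is a 1→0 transition. There is exactly one such transition, at position 2p+k, so |v| = 2p+k and |vv| = 4p+2k ≠ 4p+k since k ≥ 1. So xy^2z ∉ L.
Contradiction. Therefore L is not regular.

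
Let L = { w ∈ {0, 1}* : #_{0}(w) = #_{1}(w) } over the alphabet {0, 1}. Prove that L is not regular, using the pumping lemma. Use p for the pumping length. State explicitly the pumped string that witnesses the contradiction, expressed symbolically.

Toward a contradiction, assume L is regular with pumping length p.
Choose w = 0^p 1^p ∈ L with |w| = 2p ≥ p.
Write w = xyz as guaranteed by the lemma, with |xy| ≤ p and |y| > 0.
Because |xy| ≤ p and w begins with p copies of 0, we have y = 0^k with 1 ≤ k ≤ p.
Pump with i = 2: xy^2z = 0^{p+k} 1^p has p+k occurrences of 0 but only p of 1. Since k ≥ 1 the counts differ, so xy^2z ∉ L.
Contradiction. Therefore L is not regular.

0^{p+k} 1^p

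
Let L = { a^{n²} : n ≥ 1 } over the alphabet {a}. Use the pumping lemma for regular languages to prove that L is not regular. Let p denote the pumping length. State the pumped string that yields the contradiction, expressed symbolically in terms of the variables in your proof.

Assume L is regular. Let p be the pumping length given by the pumping lemma.
Take w = a^{p²} ∈ L with |w| = p² ≥ p.
Write w = xyz as guaranteed by the lemma, with |xy| ≤ p and y is nonempty.
Then y = a^k for some k with 1 ≤ k ≤ p.
Pump with i = 2: xy^2z = a^{p²+k}. Since 1 ≤ k ≤ p, p² < p²+k ≤ p²+p < (p+1)², so p²+k lies strictly between consecutive squares and is not a perfect square. So xy^2z ∉ L.
This is a contradiction; hence L is not regular.

a^{p²+k}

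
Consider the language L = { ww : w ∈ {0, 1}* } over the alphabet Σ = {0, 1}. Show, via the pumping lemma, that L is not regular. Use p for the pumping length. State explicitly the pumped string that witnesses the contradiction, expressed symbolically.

0^{p+k} 1^p 0^p 1^p

Toward a contradiction, assume L is regular with pumping length p.
Take w = 0^p 1^p 0^p 1^p = uu where u = 0^p1^p; then w ∈ L and |w| = 4p ≥ p.
The pumping lemma gives a decomposition w = xyz where |xy| ≤ p and y is nonempty.
Since the first p symbols of w are all 0's and |xy| ≤ p, y lies entirely in the leading 0-block: y = 0^k for some k with 1 ≤ k ≤ p.
Pump with i = 2: xy^2z = 0^{p+k} 1^p 0^p 1^p, of length 4p+k. Suppose this equals vv. The string starts with 0 and ends with 1, so v does too; thus the boundary between the two copies of v is a 1→0 transition. There is exactly one such transition, at position 2p+k, so |v| = 2p+k and |vv| = 4p+2k ≠ 4p+k since k ≥ 1. So xy^2z ∉ L.
This is a contradiction; hence L is not regular.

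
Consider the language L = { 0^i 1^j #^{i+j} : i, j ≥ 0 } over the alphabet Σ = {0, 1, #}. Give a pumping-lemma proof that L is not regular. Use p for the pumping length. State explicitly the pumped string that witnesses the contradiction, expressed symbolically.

Assume L is regular. Let p be the pumping length given by the pumping lemma.
Take w = 0^p 1^p #^{2p} ∈ L (with i=j=p, i+j=2p), |w| = 4p ≥ p.
By the pumping lemma, w = xyz with |xy| ≤ p and y is nonempty.
The first p characters of w are 0's, so xy (and hence y) consists only of 0's. Write y = 0^k, 1 ≤ k ≤ p.
Consider xy^2z = 0^{p+k} 1^p #^{2p}. Now the 0- and 1-counts sum to 2p+k, but the #-count is 2p ≠ 2p+k. So xy^2z ∉ L.
This contradicts the pumping lemma, so L is not regular.

0^{p+k} 1^p #^{2p}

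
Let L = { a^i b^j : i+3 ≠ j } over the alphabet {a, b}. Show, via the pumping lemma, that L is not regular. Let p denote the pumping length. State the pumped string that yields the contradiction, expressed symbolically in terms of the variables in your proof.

a^{p+p!} b^{p+p!+3}

Toward a contradiction, assume L is regular with pumping length p.
Choose w = a^p b^{p+p!+3}. Since p ≠ (p+p!+3)-3 = p+p!, w ∈ L; and |w| ≥ p.
Write w = xyz as guaranteed by the lemma, with |xy| ≤ p and |y| ≥ 1.
Since the first p symbols of w are all a's and |xy| ≤ p, y lies entirely in the leading a-block: y = a^k for some k with 1 ≤ k ≤ p.
Since 1 ≤ k ≤ p, k divides p!; set t = 1 + p!/k. Then xy^t z has p + (p!/k)·k = p + p! copies of a. Now the a-count is p+p! and (b-count)-3 = (p+p!+3)-3 = p+p!, so i+3 ≠ j fails. So xy^t z = a^{p+p!} b^{p+p!+3} ∉ L.
Contradiction. Therefore L is not regular.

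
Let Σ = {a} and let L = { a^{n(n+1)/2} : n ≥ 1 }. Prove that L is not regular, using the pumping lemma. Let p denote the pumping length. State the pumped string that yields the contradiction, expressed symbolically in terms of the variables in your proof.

Suppose for contradiction that L is regular, and let p be the pumping length.
Take w = a^{p(p+1)/2} ∈ L with |w| = p(p+1)/2 ≥ p.
By the pumping lemma, w = xyz with |xy| ≤ p and |y| > 0.
Then y = a^k for some k with 1 ≤ k ≤ p.
Pump with i = 2: xy^2z = a^{p(p+1)/2+k}. Since 1 ≤ k ≤ p, p(p+1)/2 < p(p+1)/2+k ≤ p(p+1)/2+p < (p+1)(p+2)/2, so p(p+1)/2+k is strictly between consecutive triangular numbers. So xy^2z ∉ L.
This contradicts the pumping lemma, so L is not regular.

a^{p(p+1)/2+k}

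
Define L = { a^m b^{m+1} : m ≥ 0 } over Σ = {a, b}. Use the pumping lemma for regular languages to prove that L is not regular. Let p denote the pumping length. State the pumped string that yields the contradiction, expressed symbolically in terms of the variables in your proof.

Toward a contradiction, assume L is regular with pumping length p.
Let w = a^p b^{p+1} ∈ L; note |w| = 2p+1 ≥ p.
By the pumping lemma, w = xyz with |xy| ≤ p and |y| ≥ 1.
Since the first p symbols of w are all a's and |xy| ≤ p, y lies entirely in the leading a-block: y = a^k for some k with 1 ≤ k ≤ p.
Pump with i = 2: xy^2z = a^{p+k} b^{p+1}. For this to lie in L we would need p+1 = (p+k)+1, which forces k = 0. But k ≥ 1, so xy^2z ∉ L.
This contradicts the pumping lemma, so L is not regular.

a^{p+k} b^{p+1}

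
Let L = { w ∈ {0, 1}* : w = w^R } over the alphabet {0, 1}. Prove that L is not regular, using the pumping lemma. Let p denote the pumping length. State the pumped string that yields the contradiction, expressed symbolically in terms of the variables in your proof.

Assume L is regular; let p be its pumping constant.
Take w = 0^p 1 0^p, a palindrome of length 2p+1 ≥ p.
By the pumping lemma, w = xyz with |xy| ≤ p and |y| > 0.
Because |xy| ≤ p and w begins with p copies of 0, we have y = 0^k with 1 ≤ k ≤ p.
Pump with i = 2: xy^2z = 0^{p+k} 1 0^p. Its reverse is 0^p 1 0^{p+k}, which differs from xy^2z since k ≥ 1. So xy^2z is not a palindrome and xy^2z ∉ L.
This is a contradiction; hence L is not regular.

0^{p+k} 1 0^p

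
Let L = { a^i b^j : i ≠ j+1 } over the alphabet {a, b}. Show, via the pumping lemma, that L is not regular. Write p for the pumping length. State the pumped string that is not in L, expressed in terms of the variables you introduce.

Assume L is regular; let p be its pumping constant.
Choose w = a^p b^{p+p!-1}. Since p ≠ (p+p!-1)+1 = p+p!, w ∈ L; and |w| ≥ p.
Write w = xyz as guaranteed by the lemma, with |xy| ≤ p and |y| ≥ 1.
Because |xy| ≤ p and w begins with p copies of a, we have y = a^k with 1 ≤ k ≤ p.
Since 1 ≤ k ≤ p, k divides p!; set t = 1 + p!/k. Then xy^t z has p + (p!/k)·k = p + p! copies of a. Now the a-count is p+p! and (b-count)+1 = (p+p!-1)+1 = p+p!, so i ≠ j+1 fails. So xy^t z = a^{p+p!} b^{p+p!-1} ∉ L.
Contradiction. Therefore L is not regular.

a^{p+p!} b^{p+p!-1}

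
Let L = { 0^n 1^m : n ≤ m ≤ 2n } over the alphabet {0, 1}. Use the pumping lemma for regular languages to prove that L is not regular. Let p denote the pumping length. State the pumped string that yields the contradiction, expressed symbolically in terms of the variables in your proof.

Assume L is regular. Let p be the pumping length given by the pumping lemma.
Take w = 0^p 1^p ∈ L (since p ≤ p ≤ 2p), with |w| = 2p ≥ p.
Write w = xyz as guaranteed by the lemma, with |xy| ≤ p and y is nonempty.
Because |xy| ≤ p and w begins with p copies of 0, we have y = 0^k with 1 ≤ k ≤ p.
Pump with i = 2: xy^2z = 0^{p+k} 1^p. Now n = p+k > p = m, so the condition n ≤ m fails. Thus xy^2z ∉ L.
This is a contradiction; hence L is not regular.

0^{p+k} 1^p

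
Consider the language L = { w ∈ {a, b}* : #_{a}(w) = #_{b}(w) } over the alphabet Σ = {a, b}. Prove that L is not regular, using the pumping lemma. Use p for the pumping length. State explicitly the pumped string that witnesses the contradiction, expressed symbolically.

Toward a contradiction, assume L is regular with pumping length p.
Choose w = a^p b^p ∈ L with |w| = 2p ≥ p.
The pumping lemma gives a decomposition w = xyz where |xy| ≤ p and |y| > 0.
The first p characters of w are a's, so xy (and hence y) consists only of a's. Write y = a^k, 1 ≤ k ≤ p.
Pump with i = 2: xy^2z = a^{p+k} b^p has p+k occurrences of a but only p of b. Since k ≥ 1 the counts differ, so xy^2z ∉ L.
This is a contradiction; hence L is not regular.

a^{p+k} b^p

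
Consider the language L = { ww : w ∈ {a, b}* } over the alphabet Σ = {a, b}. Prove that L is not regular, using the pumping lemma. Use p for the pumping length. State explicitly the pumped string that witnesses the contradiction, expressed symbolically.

Assume L is regular; let p be its pumping constant.
Take w = a^p b^p a^p b^p = uu where u = a^pb^p; then w ∈ L and |w| = 4p ≥ p.
The pumping lemma gives a decomposition w = xyz where |xy| ≤ p and |y| ≥ 1.
Because |xy| ≤ p and w begins with p copies of a, we have y = a^k with 1 ≤ k ≤ p.
Pump with i = 2: xy^2z = a^{p+k} b^p a^p b^p, of length 4p+k. Suppose this equals vv. The string starts with a and ends with b, so v does too; thus the boundary between the two copies of v is a b→a transition. There is exactly one such transition, at position 2p+k, so |v| = 2p+k and |vv| = 4p+2k ≠ 4p+k since k ≥ 1. So xy^2z ∉ L.
Contradiction. Therefore L is not regular.

a^{p+k} b^p a^p b^p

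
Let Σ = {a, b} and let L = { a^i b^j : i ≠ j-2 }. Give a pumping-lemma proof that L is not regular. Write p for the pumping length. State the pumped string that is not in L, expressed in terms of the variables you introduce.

a^{p+p!} b^{p+p!+2}

Suppose for contradiction that L is regular, and let p be the pumping length.
Choose w = a^p b^{p+p!+2}. Since p ≠ (p+p!+2)-2 = p+p!, w ∈ L; and |w| ≥ p.
By the pumping lemma, w = xyz with |xy| ≤ p and y is nonempty.
The first p characters of w are a's, so xy (and hence y) consists only of a's. Write y = a^k, 1 ≤ k ≤ p.
Since 1 ≤ k ≤ p, k divides p!; set t = 1 + p!/k. Then xy^t z has p + (p!/k)·k = p + p! copies of a. Now the a-count is p+p! and (b-count)-2 = (p+p!+2)-2 = p+p!, so i ≠ j-2 fails. So xy^t z = a^{p+p!} b^{p+p!+2} ∉ L.
Contradiction. Therefore L is not regular.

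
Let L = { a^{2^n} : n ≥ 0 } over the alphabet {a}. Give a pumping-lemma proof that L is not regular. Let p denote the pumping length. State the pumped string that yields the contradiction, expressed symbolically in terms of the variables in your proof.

a^{2^p+k}

Toward a contradiction, assume L is regular with pumping length p.
Take w = a^{2^p} ∈ L with |w| = 2^p ≥ p.
The pumping lemma gives a decomposition w = xyz where |xy| ≤ p and |y| > 0.
Then y = a^k for some k with 1 ≤ k ≤ p.
Pump with i = 2: xy^2z = a^{2^p+k}. Since 1 ≤ k ≤ p < 2^p, we have 2^p < 2^p+k < 2^{p+1}, so 2^p+k is not a power of 2. So xy^2z ∉ L.
This contradicts the pumping lemma, so L is not regular.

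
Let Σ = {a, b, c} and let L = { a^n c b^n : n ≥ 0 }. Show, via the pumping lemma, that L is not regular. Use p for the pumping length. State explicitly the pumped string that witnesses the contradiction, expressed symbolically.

a^{p+k} c b^p

Toward a contradiction, assume L is regular with pumping length p.
Take w = a^p c b^p ∈ L with |w| = 2p+1 ≥ p.
The pumping lemma gives a decomposition w = xyz where |xy| ≤ p and y is nonempty.
The first p characters of w are a's, so xy (and hence y) consists only of a's. Write y = a^k, 1 ≤ k ≤ p.
Pump with i = 2: xy^2z = a^{p+k} c b^p, which would require p+k = p. But k ≥ 1, so xy^2z ∉ L.
Contradiction. Therefore L is not regular.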